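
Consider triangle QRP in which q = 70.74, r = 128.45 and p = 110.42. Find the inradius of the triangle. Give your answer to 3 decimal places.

25.204

Semiperimeter s = (70.74 + 128.45 + 110.42)/2 = 154.81.
Heron's formula: area = √(154.81·84.065·26.355·44.385) ≈ 3901.7.
Inradius = area/s = 3901.7/154.81 ≈ 25.204.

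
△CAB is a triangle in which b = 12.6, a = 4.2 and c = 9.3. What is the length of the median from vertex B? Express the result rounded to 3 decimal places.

3.518

Median from B: ½√(2·c² + 2·a² − b²) ≈ 3.5178.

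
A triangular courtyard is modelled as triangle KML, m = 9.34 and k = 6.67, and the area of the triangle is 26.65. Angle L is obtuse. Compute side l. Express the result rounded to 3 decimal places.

14.008

From area = ½·k·m·sin L, we get sin L = 2·area/(k·m) ≈ 0.85557.
Taking the obtuse solution, ∠L ≈ 2.115 rad.
Law of cosines then gives l ≈ 14.008.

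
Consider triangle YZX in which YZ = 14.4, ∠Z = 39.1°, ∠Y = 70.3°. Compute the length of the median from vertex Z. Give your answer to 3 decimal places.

m_Z ≈ 13.557

The third angle is ∠X = 180° − ∠Y − ∠Z = 70.60°.
Law of sines: ZX = YZ·sin Y/sin X ≈ 14.373.
Law of sines: XY = YZ·sin Z/sin X ≈ 9.6284.
Median from Z: ½√(2·YZ² + 2·ZX² − XY²) ≈ 13.557.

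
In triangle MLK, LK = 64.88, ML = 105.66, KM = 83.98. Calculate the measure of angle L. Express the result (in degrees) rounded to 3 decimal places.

52.635

By the law of cosines, cos L = (ML² + LK² − KM²) / (2·ML·LK) ≈ 0.60690, so ∠L ≈ 52.63°.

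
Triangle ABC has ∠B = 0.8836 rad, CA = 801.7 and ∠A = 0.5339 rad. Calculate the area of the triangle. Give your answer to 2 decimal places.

The third angle is ∠C = π − ∠A − ∠B = 1.7241 rad.
Law of sines: BC = CA·sin A/sin B ≈ 527.77.
Law of sines: AB = CA·sin C/sin B ≈ 1024.9.
Area = ½·CA·BC·sin C ≈ 2.0908e+05.

area ≈ 209075.64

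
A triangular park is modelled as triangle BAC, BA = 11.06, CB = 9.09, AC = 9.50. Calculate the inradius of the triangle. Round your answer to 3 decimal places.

Semiperimeter s = (9.5 + 9.09 + 11.06)/2 = 14.825.
Heron's formula: area = √(14.825·5.325·5.735·3.765) ≈ 41.286.
Inradius = area/s = 41.286/14.825 ≈ 2.7849.

2.785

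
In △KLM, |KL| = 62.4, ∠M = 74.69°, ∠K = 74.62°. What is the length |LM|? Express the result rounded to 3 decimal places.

The third angle is ∠L = 180° − ∠M − ∠K = 30.69°.
Law of sines: |LM| = |KL|·sin K/sin M ≈ 62.379.

62.379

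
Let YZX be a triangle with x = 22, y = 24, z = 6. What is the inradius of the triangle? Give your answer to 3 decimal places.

Semiperimeter s = (24 + 6 + 22)/2 = 26.
Heron's formula: area = √(26·2·20·4) ≈ 64.498.
Inradius = area/s = 64.498/26 ≈ 2.4807.

r ≈ 2.481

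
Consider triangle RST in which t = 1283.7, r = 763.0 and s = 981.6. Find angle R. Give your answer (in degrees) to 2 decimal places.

∠R ≈ 36.37°

By the law of cosines, cos R = (s² + t² − r²) / (2·s·t) ≈ 0.80521, so ∠R ≈ 36.37°.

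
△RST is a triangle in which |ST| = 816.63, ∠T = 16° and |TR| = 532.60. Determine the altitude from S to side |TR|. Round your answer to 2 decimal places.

h_S ≈ 225.09

By the law of cosines, |RS|² = |ST|² + |TR|² − 2·|ST|·|TR|·cos T = 1.1437e+05, so |RS| ≈ 338.19.
Area = ½·|ST|·|TR|·sin T ≈ 59942.
The altitude from S has length 2·area/|TR| ≈ 225.09.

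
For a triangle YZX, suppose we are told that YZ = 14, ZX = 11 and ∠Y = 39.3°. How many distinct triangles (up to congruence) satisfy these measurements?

2

YZ·sin Y = 14·sin(39.3°) ≈ 8.867.
Since YZ sin Y < ZX < YZ (8.867 < 11 < 14), two triangles exist.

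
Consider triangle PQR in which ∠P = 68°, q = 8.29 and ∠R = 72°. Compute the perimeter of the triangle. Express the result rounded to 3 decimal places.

The third angle is ∠Q = 180° − ∠R − ∠P = 40.00°.
Law of sines: p = q·sin P/sin Q ≈ 11.958.
Law of sines: r = q·sin R/sin Q ≈ 12.266.
Semiperimeter s = (11.958+8.29+12.266)/2 = 16.257.
Perimeter = 11.958 + 8.29 + 12.266 = 32.514.

32.514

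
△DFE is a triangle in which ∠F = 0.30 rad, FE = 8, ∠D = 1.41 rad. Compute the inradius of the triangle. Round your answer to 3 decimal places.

1.030

The third angle is ∠E = π − ∠D − ∠F = 1.432 rad.
Law of sines: ED = FE·sin F/sin D ≈ 2.3951.
Law of sines: DF = FE·sin E/sin D ≈ 8.0262.
Area = ½·FE·ED·sin E ≈ 9.4876.
Semiperimeter s = (8+2.3951+8.0262)/2 = 9.2106.
Inradius = area/s = 9.4876/9.2106 ≈ 1.0301.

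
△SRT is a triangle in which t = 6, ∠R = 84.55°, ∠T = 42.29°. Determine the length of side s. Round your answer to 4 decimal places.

7.1363

The third angle is ∠S = 180° − ∠R − ∠T = 53.16°.
Law of sines: s = t·sin S/sin T ≈ 7.1363.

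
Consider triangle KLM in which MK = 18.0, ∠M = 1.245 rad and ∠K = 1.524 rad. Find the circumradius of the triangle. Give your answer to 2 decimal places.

The third angle is ∠L = π − ∠M − ∠K = 0.373 rad.
Law of sines: LM = MK·sin K/sin L ≈ 49.392.
Law of sines: KL = MK·sin M/sin L ≈ 46.845.
Circumradius = MK/(2 sin L) ≈ 24.723.

R ≈ 24.72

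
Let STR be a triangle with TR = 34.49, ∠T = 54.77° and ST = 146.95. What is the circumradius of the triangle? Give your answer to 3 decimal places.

By the law of cosines, RS² = ST² + TR² − 2·ST·TR·cos T = 16936, so RS ≈ 130.14.
Area = ½·ST·TR·sin T ≈ 2070.
Circumradius = RS/(2 sin T) ≈ 79.66.

79.660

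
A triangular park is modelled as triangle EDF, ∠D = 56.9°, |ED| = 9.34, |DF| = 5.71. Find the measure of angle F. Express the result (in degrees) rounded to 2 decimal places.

By the law of cosines, |FE|² = |ED|² + |DF|² − 2·|ED|·|DF|·cos D = 61.591, so |FE| ≈ 7.848.
Law of cosines again: cos F = (|DF|² + |FE|² − |ED|²)/(2·|DF|·|FE|) ≈ 0.07765, so ∠F ≈ 85.55°.

∠F ≈ 85.55°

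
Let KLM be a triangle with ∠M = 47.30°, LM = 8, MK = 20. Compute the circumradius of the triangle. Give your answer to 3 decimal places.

By the law of cosines, KL² = LM² + MK² − 2·LM·MK·cos M = 246.99, so KL ≈ 15.716.
Area = ½·LM·MK·sin M ≈ 58.793.
Circumradius = KL/(2 sin M) ≈ 10.692.

R ≈ 10.692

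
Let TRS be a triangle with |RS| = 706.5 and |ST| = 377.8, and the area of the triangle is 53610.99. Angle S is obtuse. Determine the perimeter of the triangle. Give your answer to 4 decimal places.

perimeter ≈ 2147.6630

From area = ½·|RS|·|ST|·sin S, we get sin S = 2·area/(|RS|·|ST|) ≈ 0.40171.
Taking the obtuse solution, ∠S ≈ 156.32°.
Law of cosines then gives |TR| ≈ 1063.4.
Perimeter = 706.5 + 377.8 + 1063.4 = 2147.7.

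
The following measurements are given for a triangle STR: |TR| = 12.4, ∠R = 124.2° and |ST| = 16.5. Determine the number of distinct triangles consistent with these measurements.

|TR|·sin R = 12.4·sin(124.2°) ≈ 10.26.
Since ∠R is not acute, a triangle exists only if |ST| > |TR|; here |ST| > |TR|, so there is exactly one triangle.

1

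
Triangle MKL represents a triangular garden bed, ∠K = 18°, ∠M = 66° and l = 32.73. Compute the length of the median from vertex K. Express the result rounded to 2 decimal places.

The third angle is ∠L = 180° − ∠M − ∠K = 96.00°.
Law of sines: m = l·sin M/sin L ≈ 30.065.
Law of sines: k = l·sin K/sin L ≈ 10.17.
Median from K: ½√(2·l² + 2·m² − k²) ≈ 31.012.

31.01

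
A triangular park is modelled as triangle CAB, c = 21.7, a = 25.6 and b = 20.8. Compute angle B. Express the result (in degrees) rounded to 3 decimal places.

By the law of cosines, cos B = (c² + a² − b²) / (2·c·a) ≈ 0.62429, so ∠B ≈ 51.37°.

∠B ≈ 51.370°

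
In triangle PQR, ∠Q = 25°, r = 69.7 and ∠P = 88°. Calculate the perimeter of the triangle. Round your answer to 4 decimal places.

perimeter ≈ 177.3736

The third angle is ∠R = 180° − ∠P − ∠Q = 67.00°.
Law of sines: p = r·sin P/sin R ≈ 75.673.
Law of sines: q = r·sin Q/sin R ≈ 32.
Semiperimeter s = (75.673+32+69.7)/2 = 88.687.
Perimeter = 75.673 + 32 + 69.7 = 177.37.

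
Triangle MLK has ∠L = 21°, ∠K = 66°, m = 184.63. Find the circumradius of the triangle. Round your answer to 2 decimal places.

The third angle is ∠M = 180° − ∠L − ∠K = 93.00°.
Law of sines: l = m·sin L/sin M ≈ 66.256.
Law of sines: k = m·sin K/sin M ≈ 168.9.
Circumradius = m/(2 sin M) ≈ 92.442.

92.44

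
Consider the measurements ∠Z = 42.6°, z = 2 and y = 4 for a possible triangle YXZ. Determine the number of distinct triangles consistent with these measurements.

y·sin Z = 4·sin(42.6°) ≈ 2.708.
Since z = 2 < 2.708 = y sin Z, no triangle exists.

0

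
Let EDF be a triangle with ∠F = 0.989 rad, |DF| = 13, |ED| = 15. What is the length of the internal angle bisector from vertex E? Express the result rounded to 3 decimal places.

Law of sines: sin E = |DF|·sin F/|ED| ≈ 0.72408.
Since |ED| ≥ |DF|, only the acute value applies: ∠E ≈ 0.810 rad.
Then ∠D = π − ∠F − ∠E ≈ 1.343 rad.
Law of sines gives |FE| = |ED|·sin D/sin F ≈ 17.49.
The bisector from E has length 2·|FE|·|ED|·cos(∠E/2)/(|FE|+|ED|) ≈ 14.844.

t_E ≈ 14.844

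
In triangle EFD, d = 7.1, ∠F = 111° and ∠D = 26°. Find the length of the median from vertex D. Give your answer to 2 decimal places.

The third angle is ∠E = 180° − ∠F − ∠D = 43.00°.
Law of sines: e = d·sin E/sin D ≈ 11.046.
Law of sines: f = d·sin F/sin D ≈ 15.121.
Median from D: ½√(2·e² + 2·f² − d²) ≈ 12.756.

12.76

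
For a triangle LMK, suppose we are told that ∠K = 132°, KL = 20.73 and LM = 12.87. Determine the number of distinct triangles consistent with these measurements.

0

KL·sin K = 20.73·sin(132°) ≈ 15.41.
Since ∠K is not acute, a triangle exists only if LM > KL; here LM ≤ KL, so there is no triangle.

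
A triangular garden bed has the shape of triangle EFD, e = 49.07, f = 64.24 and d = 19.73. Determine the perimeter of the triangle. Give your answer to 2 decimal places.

Perimeter = 49.07 + 64.24 + 19.73 = 133.04.

133.04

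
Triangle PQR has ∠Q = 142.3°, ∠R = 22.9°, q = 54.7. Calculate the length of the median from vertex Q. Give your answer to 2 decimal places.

m_Q ≈ 10.90

The third angle is ∠P = 180° − ∠Q − ∠R = 14.80°.
Law of sines: p = q·sin P/sin Q ≈ 22.849.
Law of sines: r = q·sin R/sin Q ≈ 34.806.
Median from Q: ½√(2·r² + 2·p² − q²) ≈ 10.898.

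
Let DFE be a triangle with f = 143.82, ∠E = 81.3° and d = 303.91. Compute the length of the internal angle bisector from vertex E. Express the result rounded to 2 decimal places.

By the law of cosines, e² = d² + f² − 2·d·f·cos E = 99823, so e ≈ 315.95.
The bisector from E has length 2·d·f·cos(∠E/2)/(d+f) ≈ 148.13.

148.13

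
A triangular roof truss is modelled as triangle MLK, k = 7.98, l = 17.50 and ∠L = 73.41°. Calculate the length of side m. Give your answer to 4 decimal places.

Law of sines: sin K = k·sin L/l ≈ 0.43702.
Since l ≥ k, only the acute value applies: ∠K ≈ 25.91°.
Then ∠M = 180° − ∠L − ∠K ≈ 80.68°.
Law of sines gives m = l·sin M/sin L ≈ 18.019.

18.0189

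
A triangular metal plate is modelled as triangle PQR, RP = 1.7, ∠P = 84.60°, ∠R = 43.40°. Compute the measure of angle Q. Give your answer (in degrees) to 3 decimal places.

∠Q ≈ 52.000°

The third angle is ∠Q = 180° − ∠R − ∠P = 52.00°.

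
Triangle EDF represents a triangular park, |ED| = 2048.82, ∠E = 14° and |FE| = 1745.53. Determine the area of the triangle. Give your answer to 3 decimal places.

Area = ½·|FE|·|ED|·sin E ≈ 4.3259e+05.

432589.828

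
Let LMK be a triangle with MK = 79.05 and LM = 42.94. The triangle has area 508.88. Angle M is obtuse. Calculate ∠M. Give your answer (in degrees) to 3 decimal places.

162.552

From area = ½·LM·MK·sin M, we get sin M = 2·area/(LM·MK) ≈ 0.29983.
Taking the obtuse solution, ∠M ≈ 162.55°.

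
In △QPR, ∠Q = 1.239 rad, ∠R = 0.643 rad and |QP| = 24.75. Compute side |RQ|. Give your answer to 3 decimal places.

39.295

The third angle is ∠P = π − ∠R − ∠Q = 1.260 rad.
Law of sines: |RQ| = |QP|·sin P/sin R ≈ 39.295.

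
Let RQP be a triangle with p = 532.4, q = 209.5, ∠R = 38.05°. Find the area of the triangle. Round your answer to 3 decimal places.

area ≈ 34373.101

Area = ½·q·p·sin R ≈ 34373.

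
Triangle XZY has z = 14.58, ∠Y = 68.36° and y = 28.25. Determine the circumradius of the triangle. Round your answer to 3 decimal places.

R ≈ 15.196

Law of sines: sin Z = z·sin Y/y ≈ 0.47973.
Since y ≥ z, only the acute value applies: ∠Z ≈ 28.67°.
Then ∠X = 180° − ∠Y − ∠Z ≈ 82.97°.
Law of sines gives x = y·sin X/sin Y ≈ 30.164.
Circumradius = y/(2 sin Y) ≈ 15.196.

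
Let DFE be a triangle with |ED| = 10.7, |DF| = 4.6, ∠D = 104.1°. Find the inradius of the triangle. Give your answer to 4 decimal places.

By the law of cosines, |FE|² = |ED|² + |DF|² − 2·|ED|·|DF|·cos D = 159.63, so |FE| ≈ 12.635.
Area = ½·|ED|·|DF|·sin D ≈ 23.869.
Semiperimeter s = (12.635+10.7+4.6)/2 = 13.967.
Inradius = area/s = 23.869/13.967 ≈ 1.7089.

r ≈ 1.7089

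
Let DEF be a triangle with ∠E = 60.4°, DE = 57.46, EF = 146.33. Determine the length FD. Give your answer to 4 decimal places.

128.0932

By the law of cosines, FD² = DE² + EF² − 2·DE·EF·cos E = 16408, so FD ≈ 128.09.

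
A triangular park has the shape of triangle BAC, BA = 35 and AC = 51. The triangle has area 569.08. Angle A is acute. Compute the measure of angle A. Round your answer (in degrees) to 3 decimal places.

∠A ≈ 39.615°

From area = ½·BA·AC·sin A, we get sin A = 2·area/(BA·AC) ≈ 0.63762.
Taking the acute solution, ∠A ≈ 39.61°.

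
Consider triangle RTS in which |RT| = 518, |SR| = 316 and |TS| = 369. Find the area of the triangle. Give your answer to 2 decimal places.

area ≈ 57739.84

Semiperimeter s = (369 + 316 + 518)/2 = 601.5.
Heron's formula: area = √(601.5·232.5·285.5·83.5) ≈ 57740.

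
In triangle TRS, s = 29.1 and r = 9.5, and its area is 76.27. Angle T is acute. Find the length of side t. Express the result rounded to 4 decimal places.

From area = ½·r·s·sin T, we get sin T = 2·area/(r·s) ≈ 0.55178.
Taking the acute solution, ∠T ≈ 33.49°.
Law of cosines then gives t ≈ 21.816.

21.8162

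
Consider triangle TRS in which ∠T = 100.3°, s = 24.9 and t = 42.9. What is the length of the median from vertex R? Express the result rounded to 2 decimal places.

m_R ≈ 31.52

Law of sines: sin S = s·sin T/t ≈ 0.57107.
Since t ≥ s, only the acute value applies: ∠S ≈ 34.82°.
Then ∠R = 180° − ∠T − ∠S ≈ 44.88°.
Law of sines gives r = t·sin R/sin T ≈ 30.765.
Median from R: ½√(2·s² + 2·t² − r²) ≈ 31.521.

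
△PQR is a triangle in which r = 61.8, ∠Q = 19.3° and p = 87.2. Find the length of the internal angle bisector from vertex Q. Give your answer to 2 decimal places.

t_Q ≈ 71.31

By the law of cosines, q² = r² + p² − 2·r·p·cos Q = 1250.9, so q ≈ 35.368.
The bisector from Q has length 2·r·p·cos(∠Q/2)/(r+p) ≈ 71.312.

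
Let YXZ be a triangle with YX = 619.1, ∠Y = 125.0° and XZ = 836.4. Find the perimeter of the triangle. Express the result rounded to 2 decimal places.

Law of sines: sin Z = YX·sin Y/XZ ≈ 0.60633.
Since XZ ≥ YX, only the acute value applies: ∠Z ≈ 37.32°.
Then ∠X = 180° − ∠Y − ∠Z ≈ 17.68°.
Law of sines gives ZY = XZ·sin X/sin Y ≈ 310.01.
Semiperimeter s = (836.4+310.01+619.1)/2 = 882.76.
Perimeter = 836.4 + 310.01 + 619.1 = 1765.5.

perimeter ≈ 1765.51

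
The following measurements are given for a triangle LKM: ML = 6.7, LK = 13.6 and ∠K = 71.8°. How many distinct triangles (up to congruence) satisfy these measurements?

LK·sin K = 13.6·sin(71.8°) ≈ 12.92.
Since ML = 6.7 < 12.92 = LK sin K, no triangle exists.

0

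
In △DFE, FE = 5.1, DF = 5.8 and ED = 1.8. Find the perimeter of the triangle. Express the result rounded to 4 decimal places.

perimeter ≈ 12.7000

Perimeter = 5.1 + 1.8 + 5.8 = 12.7.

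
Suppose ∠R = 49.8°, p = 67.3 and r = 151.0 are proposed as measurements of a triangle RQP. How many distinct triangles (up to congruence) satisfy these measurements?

1

p·sin R = 67.3·sin(49.8°) ≈ 51.4.
Since r ≥ p, exactly one triangle exists.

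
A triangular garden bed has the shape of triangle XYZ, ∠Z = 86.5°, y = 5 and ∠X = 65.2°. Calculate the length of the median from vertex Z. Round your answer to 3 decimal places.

m_Z ≈ 5.534

The third angle is ∠Y = 180° − ∠Z − ∠X = 28.30°.
Law of sines: x = y·sin X/sin Y ≈ 9.5739.
Law of sines: z = y·sin Z/sin Y ≈ 10.527.
Median from Z: ½√(2·x² + 2·y² − z²) ≈ 5.5341.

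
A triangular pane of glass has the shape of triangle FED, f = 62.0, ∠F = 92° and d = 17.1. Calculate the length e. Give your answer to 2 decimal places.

59.00

Law of sines: sin D = d·sin F/f ≈ 0.27564.
Since f ≥ d, only the acute value applies: ∠D ≈ 16.00°.
Then ∠E = 180° − ∠F − ∠D ≈ 72.00°.
Law of sines gives e = f·sin E/sin F ≈ 59.001.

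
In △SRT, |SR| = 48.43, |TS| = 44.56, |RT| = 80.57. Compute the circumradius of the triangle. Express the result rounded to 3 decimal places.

46.535

By the law of cosines, cos S = (|TS|² + |SR|² − |RT|²) / (2·|TS|·|SR|) ≈ -0.50056, so ∠S ≈ 120.04°.
Circumradius = |RT|/(2 sin S) ≈ 46.535.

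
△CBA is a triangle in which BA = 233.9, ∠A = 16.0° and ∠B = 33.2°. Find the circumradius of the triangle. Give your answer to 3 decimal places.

The third angle is ∠C = 180° − ∠B − ∠A = 130.80°.
Law of sines: AC = BA·sin B/sin C ≈ 169.19.
Law of sines: CB = BA·sin A/sin C ≈ 85.168.
Circumradius = BA/(2 sin C) ≈ 154.49.

R ≈ 154.492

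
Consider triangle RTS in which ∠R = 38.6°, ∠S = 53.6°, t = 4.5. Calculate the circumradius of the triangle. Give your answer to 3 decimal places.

The third angle is ∠T = 180° − ∠S − ∠R = 87.80°.
Law of sines: r = t·sin R/sin T ≈ 2.8095.
Law of sines: s = t·sin S/sin T ≈ 3.6247.
Circumradius = t/(2 sin T) ≈ 2.2517.

2.252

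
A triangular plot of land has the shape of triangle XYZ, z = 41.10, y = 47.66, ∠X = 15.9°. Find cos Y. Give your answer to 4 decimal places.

By the law of cosines, x² = y² + z² − 2·y·z·cos X = 192.92, so x ≈ 13.889.
Law of cosines again: cos Y = (z² + x² − y²)/(2·z·x) ≈ -0.34102, so ∠Y ≈ 109.94°.

-0.3410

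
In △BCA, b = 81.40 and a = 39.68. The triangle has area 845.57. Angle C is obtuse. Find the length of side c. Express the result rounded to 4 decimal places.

From area = ½·a·b·sin C, we get sin C = 2·area/(a·b) ≈ 0.52358.
Taking the obtuse solution, ∠C ≈ 2.591 rad.
Law of cosines then gives c ≈ 117.06.

117.0647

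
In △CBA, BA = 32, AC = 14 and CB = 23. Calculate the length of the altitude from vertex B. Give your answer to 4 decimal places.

Semiperimeter s = (32 + 14 + 23)/2 = 34.5.
Heron's formula: area = √(34.5·2.5·20.5·11.5) ≈ 142.6.
The altitude from B has length 2·area/AC ≈ 20.371.

h_B ≈ 20.3708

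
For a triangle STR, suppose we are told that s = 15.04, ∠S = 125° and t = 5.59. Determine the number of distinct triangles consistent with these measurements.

1

t·sin S = 5.59·sin(125°) ≈ 4.579.
Since ∠S is not acute, a triangle exists only if s > t; here s > t, so there is exactly one triangle.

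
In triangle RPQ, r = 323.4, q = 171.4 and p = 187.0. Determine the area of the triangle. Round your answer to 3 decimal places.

area ≈ 12474.889

Semiperimeter s = (323.4 + 187 + 171.4)/2 = 340.9.
Heron's formula: area = √(340.9·17.5·153.9·169.5) ≈ 12475.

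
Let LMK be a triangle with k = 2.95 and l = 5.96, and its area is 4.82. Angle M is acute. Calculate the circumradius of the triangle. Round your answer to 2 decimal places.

3.51

From area = ½·k·l·sin M, we get sin M = 2·area/(k·l) ≈ 0.54829.
Taking the acute solution, ∠M ≈ 33.25°.
Law of cosines then gives m ≈ 3.8493.
Circumradius = m/(2 sin M) ≈ 3.5103.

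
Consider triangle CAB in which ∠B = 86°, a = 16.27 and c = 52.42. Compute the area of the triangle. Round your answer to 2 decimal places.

Area = ½·c·a·sin B ≈ 425.4.

area ≈ 425.40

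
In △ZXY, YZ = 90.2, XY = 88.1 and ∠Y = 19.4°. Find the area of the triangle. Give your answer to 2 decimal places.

area ≈ 1319.78

Area = ½·XY·YZ·sin Y ≈ 1319.8.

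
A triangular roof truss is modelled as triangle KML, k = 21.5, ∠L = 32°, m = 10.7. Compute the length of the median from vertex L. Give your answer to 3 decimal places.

15.548

By the law of cosines, l² = k² + m² − 2·k·m·cos L = 186.55, so l ≈ 13.658.
Median from L: ½√(2·k² + 2·m² − l²) ≈ 15.548.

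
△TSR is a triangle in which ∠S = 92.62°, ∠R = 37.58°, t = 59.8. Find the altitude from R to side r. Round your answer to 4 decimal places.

59.7375

The third angle is ∠T = 180° − ∠S − ∠R = 49.80°.
Law of sines: s = t·sin S/sin T ≈ 78.211.
Law of sines: r = t·sin R/sin T ≈ 47.749.
Area = ½·t·s·sin R ≈ 1426.2.
The altitude from R has length 2·area/r ≈ 59.737.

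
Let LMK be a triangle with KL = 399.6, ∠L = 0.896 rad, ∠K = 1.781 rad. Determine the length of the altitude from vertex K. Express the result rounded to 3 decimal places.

The third angle is ∠M = π − ∠K − ∠L = 0.465 rad.
Law of sines: MK = KL·sin L/sin M ≈ 696.39.
Law of sines: LM = KL·sin K/sin M ≈ 872.22.
Area = ½·KL·MK·sin K ≈ 1.3608e+05.
The altitude from K has length 2·area/LM ≈ 312.02.

312.021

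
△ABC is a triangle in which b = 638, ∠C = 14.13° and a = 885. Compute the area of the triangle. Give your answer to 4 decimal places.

68919.5289

Area = ½·a·b·sin C ≈ 68920.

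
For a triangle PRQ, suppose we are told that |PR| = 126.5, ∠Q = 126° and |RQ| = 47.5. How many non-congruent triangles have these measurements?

|RQ|·sin Q = 47.5·sin(126°) ≈ 38.43.
Since ∠Q is not acute, a triangle exists only if |PR| > |RQ|; here |PR| > |RQ|, so there is exactly one triangle.

1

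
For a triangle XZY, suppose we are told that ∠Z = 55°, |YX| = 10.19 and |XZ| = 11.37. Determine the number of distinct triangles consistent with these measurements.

|XZ|·sin Z = 11.37·sin(55°) ≈ 9.314.
Since |XZ| sin Z < |YX| < |XZ| (9.314 < 10.19 < 11.37), two triangles exist.

2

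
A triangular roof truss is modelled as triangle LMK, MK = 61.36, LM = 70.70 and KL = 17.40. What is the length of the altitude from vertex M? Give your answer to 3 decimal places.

h_M ≈ 55.225

Semiperimeter s = (61.36 + 17.4 + 70.7)/2 = 74.73.
Heron's formula: area = √(74.73·13.37·57.33·4.03) ≈ 480.46.
The altitude from M has length 2·area/KL ≈ 55.225.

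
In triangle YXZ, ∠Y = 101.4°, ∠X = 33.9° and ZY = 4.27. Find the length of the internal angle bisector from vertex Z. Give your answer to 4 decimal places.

5.0342

The third angle is ∠Z = 180° − ∠Y − ∠X = 44.70°.
Law of sines: XZ = ZY·sin Y/sin X ≈ 7.5048.
Law of sines: YX = ZY·sin Z/sin X ≈ 5.3851.
The bisector from Z has length 2·XZ·ZY·cos(∠Z/2)/(XZ+ZY) ≈ 5.0342.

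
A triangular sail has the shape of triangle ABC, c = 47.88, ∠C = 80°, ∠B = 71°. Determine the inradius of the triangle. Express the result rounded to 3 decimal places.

The third angle is ∠A = 180° − ∠B − ∠C = 29.00°.
Law of sines: a = c·sin A/sin C ≈ 23.571.
Law of sines: b = c·sin B/sin C ≈ 45.97.
Area = ½·c·a·sin B ≈ 533.54.
Semiperimeter s = (23.571+45.97+47.88)/2 = 58.71.
Inradius = area/s = 533.54/58.71 ≈ 9.0877.

9.088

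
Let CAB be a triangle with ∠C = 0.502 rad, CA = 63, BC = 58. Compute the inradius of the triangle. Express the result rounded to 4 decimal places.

11.6100

By the law of cosines, AB² = BC² + CA² − 2·BC·CA·cos C = 926.65, so AB ≈ 30.441.
Area = ½·BC·CA·sin C ≈ 879.12.
Semiperimeter s = (30.441+58+63)/2 = 75.72.
Inradius = area/s = 879.12/75.72 ≈ 11.61.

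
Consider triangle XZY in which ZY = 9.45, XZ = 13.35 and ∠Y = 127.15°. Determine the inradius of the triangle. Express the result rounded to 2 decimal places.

Law of sines: sin X = ZY·sin Y/XZ ≈ 0.56421.
Since XZ ≥ ZY, only the acute value applies: ∠X ≈ 34.35°.
Then ∠Z = 180° − ∠Y − ∠X ≈ 18.50°.
Law of sines gives YX = XZ·sin Z/sin Y ≈ 5.3153.
Area = ½·XZ·ZY·sin Z ≈ 20.018.
Semiperimeter s = (9.45+5.3153+13.35)/2 = 14.058.
Inradius = area/s = 20.018/14.058 ≈ 1.424.

r ≈ 1.42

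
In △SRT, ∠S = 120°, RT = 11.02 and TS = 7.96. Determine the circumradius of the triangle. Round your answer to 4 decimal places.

Law of sines: sin R = TS·sin S/RT ≈ 0.62555.
Since RT ≥ TS, only the acute value applies: ∠R ≈ 38.72°.
Then ∠T = 180° − ∠S − ∠R ≈ 21.28°.
Law of sines gives SR = RT·sin T/sin S ≈ 4.6176.
Circumradius = RT/(2 sin S) ≈ 6.3624.

6.3624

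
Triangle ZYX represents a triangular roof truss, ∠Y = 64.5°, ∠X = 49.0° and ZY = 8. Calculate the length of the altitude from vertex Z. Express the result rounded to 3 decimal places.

The third angle is ∠Z = 180° − ∠Y − ∠X = 66.50°.
Law of sines: YX = ZY·sin Z/sin X ≈ 9.7209.
Law of sines: XZ = ZY·sin Y/sin X ≈ 9.5675.
Area = ½·ZY·YX·sin Y ≈ 35.096.
The altitude from Z has length 2·area/YX ≈ 7.2207.

h_Z ≈ 7.221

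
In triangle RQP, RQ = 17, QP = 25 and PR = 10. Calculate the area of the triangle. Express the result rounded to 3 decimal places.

Semiperimeter s = (25 + 10 + 17)/2 = 26.
Heron's formula: area = √(26·1·16·9) ≈ 61.188.

area ≈ 61.188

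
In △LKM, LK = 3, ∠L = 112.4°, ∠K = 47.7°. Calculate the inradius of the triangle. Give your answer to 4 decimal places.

r ≈ 1.0234

The third angle is ∠M = 180° − ∠L − ∠K = 19.90°.
Law of sines: KM = LK·sin L/sin M ≈ 8.1487.
Law of sines: ML = LK·sin K/sin M ≈ 6.5189.
Area = ½·LK·KM·sin K ≈ 9.0405.
Semiperimeter s = (8.1487+6.5189+3)/2 = 8.8338.
Inradius = area/s = 9.0405/8.8338 ≈ 1.0234.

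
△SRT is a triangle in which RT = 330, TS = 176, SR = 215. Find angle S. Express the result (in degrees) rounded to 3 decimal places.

114.762

By the law of cosines, cos S = (TS² + SR² − RT²) / (2·TS·SR) ≈ -0.41886, so ∠S ≈ 114.76°.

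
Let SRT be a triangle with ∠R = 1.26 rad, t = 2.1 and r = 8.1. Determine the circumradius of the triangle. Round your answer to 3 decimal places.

4.254

Law of sines: sin T = t·sin R/r ≈ 0.24684.
Since r ≥ t, only the acute value applies: ∠T ≈ 0.249 rad.
Then ∠S = π − ∠R − ∠T ≈ 1.632 rad.
Law of sines gives s = r·sin S/sin R ≈ 8.4916.
Circumradius = r/(2 sin R) ≈ 4.2538.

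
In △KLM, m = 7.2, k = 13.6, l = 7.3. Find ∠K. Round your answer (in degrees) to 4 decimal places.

By the law of cosines, cos K = (l² + m² − k²) / (2·l·m) ≈ -0.75942, so ∠K ≈ 139.41°.

139.4129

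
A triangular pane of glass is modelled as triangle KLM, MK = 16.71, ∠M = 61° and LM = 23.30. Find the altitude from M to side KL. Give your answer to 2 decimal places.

16.15

By the law of cosines, KL² = LM² + MK² − 2·LM·MK·cos M = 444.6, so KL ≈ 21.086.
Area = ½·LM·MK·sin M ≈ 170.26.
The altitude from M has length 2·area/KL ≈ 16.15.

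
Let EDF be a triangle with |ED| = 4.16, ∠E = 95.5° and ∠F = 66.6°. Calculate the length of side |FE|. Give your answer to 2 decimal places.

The third angle is ∠D = 180° − ∠F − ∠E = 17.90°.
Law of sines: |FE| = |ED|·sin D/sin F ≈ 1.3932.

1.39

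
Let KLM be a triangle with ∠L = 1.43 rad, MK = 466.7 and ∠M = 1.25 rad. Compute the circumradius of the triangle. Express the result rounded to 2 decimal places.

The third angle is ∠K = π − ∠L − ∠M = 0.462 rad.
Law of sines: LM = MK·sin K/sin L ≈ 209.93.
Law of sines: KL = MK·sin M/sin L ≈ 447.32.
Circumradius = MK/(2 sin L) ≈ 235.68.

R ≈ 235.68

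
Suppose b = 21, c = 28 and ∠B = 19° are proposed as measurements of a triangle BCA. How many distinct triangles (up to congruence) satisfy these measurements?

2

c·sin B = 28·sin(19°) ≈ 9.116.
Since c sin B < b < c (9.116 < 21 < 28), two triangles exist.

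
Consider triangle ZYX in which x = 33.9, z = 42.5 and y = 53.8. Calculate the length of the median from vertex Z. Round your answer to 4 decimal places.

Median from Z: ½√(2·y² + 2·x² − z²) ≈ 39.627.

m_Z ≈ 39.6265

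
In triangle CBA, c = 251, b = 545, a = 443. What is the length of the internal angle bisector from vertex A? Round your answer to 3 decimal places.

By the law of cosines, cos A = (c² + b² − a²) / (2·c·b) ≈ 0.59862, so ∠A ≈ 53.23°.
The bisector from A has length 2·c·b·cos(∠A/2)/(c+b) ≈ 307.29.

t_A ≈ 307.288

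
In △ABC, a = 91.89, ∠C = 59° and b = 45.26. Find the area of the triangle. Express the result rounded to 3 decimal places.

Area = ½·a·b·sin C ≈ 1782.5.

1782.454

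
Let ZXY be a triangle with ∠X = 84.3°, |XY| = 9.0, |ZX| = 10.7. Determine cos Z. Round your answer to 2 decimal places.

0.74

By the law of cosines, |YZ|² = |ZX|² + |XY|² − 2·|ZX|·|XY|·cos X = 176.36, so |YZ| ≈ 13.28.
Law of cosines again: cos Z = (|YZ|² + |ZX|² − |XY|²)/(2·|YZ|·|ZX|) ≈ 0.73841, so ∠Z ≈ 42.40°.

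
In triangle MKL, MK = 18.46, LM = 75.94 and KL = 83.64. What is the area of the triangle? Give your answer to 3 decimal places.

Semiperimeter s = (83.64 + 75.94 + 18.46)/2 = 89.02.
Heron's formula: area = √(89.02·5.38·13.08·70.56) ≈ 664.84.

664.841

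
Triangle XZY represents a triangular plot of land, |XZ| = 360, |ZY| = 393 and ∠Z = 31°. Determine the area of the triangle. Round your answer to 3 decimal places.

36433.793

Area = ½·|XZ|·|ZY|·sin Z ≈ 36434.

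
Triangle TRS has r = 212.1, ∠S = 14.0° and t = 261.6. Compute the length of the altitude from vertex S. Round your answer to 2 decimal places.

By the law of cosines, s² = t² + r² − 2·t·r·cos S = 5746.6, so s ≈ 75.806.
Area = ½·t·r·sin S ≈ 6711.6.
The altitude from S has length 2·area/s ≈ 177.07.

177.07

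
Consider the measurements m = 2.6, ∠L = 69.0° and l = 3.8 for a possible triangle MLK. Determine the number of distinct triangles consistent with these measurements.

1

m·sin L = 2.6·sin(69.0°) ≈ 2.427.
Since l ≥ m, exactly one triangle exists.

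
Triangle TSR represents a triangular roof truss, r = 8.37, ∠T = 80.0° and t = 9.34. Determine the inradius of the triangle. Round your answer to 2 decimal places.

Law of sines: sin R = r·sin T/t ≈ 0.88253.
Since t ≥ r, only the acute value applies: ∠R ≈ 61.95°.
Then ∠S = 180° − ∠T − ∠R ≈ 38.05°.
Law of sines gives s = t·sin S/sin T ≈ 5.8456.
Area = ½·t·r·sin S ≈ 24.092.
Semiperimeter p = (9.34+5.8456+8.37)/2 = 11.778.
Inradius = area/p = 24.092/11.778 ≈ 2.0456.

2.05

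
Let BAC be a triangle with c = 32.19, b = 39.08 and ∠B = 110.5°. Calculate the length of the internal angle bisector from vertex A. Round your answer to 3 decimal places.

t_A ≈ 34.817

Law of sines: sin C = c·sin B/b ≈ 0.77153.
Since b ≥ c, only the acute value applies: ∠C ≈ 50.49°.
Then ∠A = 180° − ∠B − ∠C ≈ 19.01°.
Law of sines gives a = b·sin A/sin B ≈ 13.589.
The bisector from A has length 2·c·b·cos(∠A/2)/(c+b) ≈ 34.817.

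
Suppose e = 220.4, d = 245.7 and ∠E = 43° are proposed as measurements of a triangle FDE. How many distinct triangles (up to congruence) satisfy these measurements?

d·sin E = 245.7·sin(43°) ≈ 167.6.
Since d sin E < e < d (167.6 < 220.4 < 245.7), two triangles exist.

2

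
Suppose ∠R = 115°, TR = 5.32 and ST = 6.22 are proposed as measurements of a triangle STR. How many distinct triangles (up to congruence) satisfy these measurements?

1

TR·sin R = 5.32·sin(115°) ≈ 4.822.
Since ∠R is not acute, a triangle exists only if ST > TR; here ST > TR, so there is exactly one triangle.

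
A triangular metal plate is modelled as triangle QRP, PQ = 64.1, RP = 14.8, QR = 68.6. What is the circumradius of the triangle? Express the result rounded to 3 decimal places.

35.002

By the law of cosines, cos Q = (PQ² + QR² − RP²) / (2·PQ·QR) ≈ 0.97740, so ∠Q ≈ 12.21°.
Circumradius = RP/(2 sin Q) ≈ 35.002.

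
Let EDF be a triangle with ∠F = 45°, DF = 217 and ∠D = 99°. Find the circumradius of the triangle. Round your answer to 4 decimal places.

The third angle is ∠E = 180° − ∠D − ∠F = 36.00°.
Law of sines: FE = DF·sin D/sin E ≈ 364.64.
Law of sines: ED = DF·sin F/sin E ≈ 261.05.
Circumradius = DF/(2 sin E) ≈ 184.59.

R ≈ 184.5912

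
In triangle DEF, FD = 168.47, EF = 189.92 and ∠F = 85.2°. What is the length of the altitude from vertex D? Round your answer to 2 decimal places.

By the law of cosines, DE² = EF² + FD² − 2·EF·FD·cos F = 59097, so DE ≈ 243.1.
Area = ½·EF·FD·sin F ≈ 15942.
The altitude from D has length 2·area/EF ≈ 167.88.

167.88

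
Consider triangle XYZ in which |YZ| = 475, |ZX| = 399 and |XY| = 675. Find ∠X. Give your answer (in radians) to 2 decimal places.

0.76

By the law of cosines, cos X = (|ZX|² + |XY|² − |YZ|²) / (2·|ZX|·|XY|) ≈ 0.72255, so ∠X ≈ 0.763 rad.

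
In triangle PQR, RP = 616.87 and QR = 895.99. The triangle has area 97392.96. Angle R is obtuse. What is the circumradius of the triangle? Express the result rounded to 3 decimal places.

2112.870

From area = ½·QR·RP·sin R, we get sin R = 2·area/(QR·RP) ≈ 0.35242.
Taking the obtuse solution, ∠R ≈ 159.36°.
Law of cosines then gives PQ ≈ 1489.2.
Circumradius = PQ/(2 sin R) ≈ 2112.9.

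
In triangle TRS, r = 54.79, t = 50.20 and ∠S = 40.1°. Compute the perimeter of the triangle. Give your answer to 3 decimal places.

perimeter ≈ 141.242

By the law of cosines, s² = t² + r² − 2·t·r·cos S = 1314.2, so s ≈ 36.252.
Semiperimeter p = (50.2+54.79+36.252)/2 = 70.621.
Perimeter = 50.2 + 54.79 + 36.252 = 141.24.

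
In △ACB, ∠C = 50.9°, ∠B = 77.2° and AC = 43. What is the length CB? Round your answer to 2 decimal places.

The third angle is ∠A = 180° − ∠C − ∠B = 51.90°.
Law of sines: CB = AC·sin A/sin B ≈ 34.701.

34.70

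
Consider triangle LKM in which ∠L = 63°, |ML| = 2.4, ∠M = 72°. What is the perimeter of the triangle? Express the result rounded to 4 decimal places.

8.6522

The third angle is ∠K = 180° − ∠M − ∠L = 45.00°.
Law of sines: |KM| = |ML|·sin L/sin K ≈ 3.0242.
Law of sines: |LK| = |ML|·sin M/sin K ≈ 3.228.
Semiperimeter s = (3.0242+2.4+3.228)/2 = 4.3261.
Perimeter = 3.0242 + 2.4 + 3.228 = 8.6522.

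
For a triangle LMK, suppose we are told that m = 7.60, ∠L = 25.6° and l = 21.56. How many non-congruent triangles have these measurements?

1

m·sin L = 7.60·sin(25.6°) ≈ 3.284.
Since l ≥ m, exactly one triangle exists.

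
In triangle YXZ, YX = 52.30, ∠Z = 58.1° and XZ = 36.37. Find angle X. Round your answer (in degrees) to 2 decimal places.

85.72

Law of sines: sin Y = XZ·sin Z/YX ≈ 0.59038.
Since YX ≥ XZ, only the acute value applies: ∠Y ≈ 36.18°.
Then ∠X = 180° − ∠Z − ∠Y ≈ 85.72°.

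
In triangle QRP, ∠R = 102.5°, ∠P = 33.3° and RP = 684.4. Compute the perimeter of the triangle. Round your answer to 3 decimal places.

The third angle is ∠Q = 180° − ∠R − ∠P = 44.20°.
Law of sines: PQ = RP·sin R/sin Q ≈ 958.42.
Law of sines: QR = RP·sin P/sin Q ≈ 538.97.
Semiperimeter s = (684.4+958.42+538.97)/2 = 1090.9.
Perimeter = 684.4 + 958.42 + 538.97 = 2181.8.

2181.790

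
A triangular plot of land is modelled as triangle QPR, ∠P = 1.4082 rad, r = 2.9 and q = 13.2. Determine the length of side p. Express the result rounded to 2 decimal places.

13.05

By the law of cosines, p² = r² + q² − 2·r·q·cos P = 170.26, so p ≈ 13.048.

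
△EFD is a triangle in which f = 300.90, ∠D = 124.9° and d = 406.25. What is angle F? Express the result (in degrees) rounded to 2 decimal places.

∠F ≈ 37.41°

Law of sines: sin F = f·sin D/d ≈ 0.60747.
Since d ≥ f, only the acute value applies: ∠F ≈ 37.41°.
Then ∠E = 180° − ∠D − ∠F ≈ 17.69°.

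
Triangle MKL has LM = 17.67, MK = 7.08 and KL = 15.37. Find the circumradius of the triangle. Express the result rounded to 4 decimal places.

By the law of cosines, cos M = (LM² + MK² − KL²) / (2·LM·MK) ≈ 0.50406, so ∠M ≈ 59.73°.
Circumradius = KL/(2 sin M) ≈ 8.8981.

8.8981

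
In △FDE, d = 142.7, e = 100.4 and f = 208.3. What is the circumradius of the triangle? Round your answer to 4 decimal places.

By the law of cosines, cos F = (d² + e² − f²) / (2·d·e) ≈ -0.45178, so ∠F ≈ 116.86°.
Circumradius = f/(2 sin F) ≈ 116.74.

116.7433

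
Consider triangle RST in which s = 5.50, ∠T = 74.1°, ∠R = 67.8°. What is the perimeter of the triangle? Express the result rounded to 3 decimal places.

perimeter ≈ 22.325

The third angle is ∠S = 180° − ∠T − ∠R = 38.10°.
Law of sines: r = s·sin R/sin S ≈ 8.2528.
Law of sines: t = s·sin T/sin S ≈ 8.5726.
Semiperimeter p = (8.2528+5.5+8.5726)/2 = 11.163.
Perimeter = 8.2528 + 5.5 + 8.5726 = 22.325.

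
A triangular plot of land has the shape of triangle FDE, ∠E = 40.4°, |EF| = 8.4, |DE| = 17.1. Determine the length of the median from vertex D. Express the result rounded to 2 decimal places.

14.17

By the law of cosines, |FD|² = |DE|² + |EF|² − 2·|DE|·|EF|·cos E = 144.2, so |FD| ≈ 12.008.
Median from D: ½√(2·|FD|² + 2·|DE|² − |EF|²) ≈ 14.166.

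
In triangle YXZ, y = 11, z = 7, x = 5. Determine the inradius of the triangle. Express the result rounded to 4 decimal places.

r ≈ 1.1277

Semiperimeter s = (11 + 5 + 7)/2 = 11.5.
Heron's formula: area = √(11.5·0.5·6.5·4.5) ≈ 12.969.
Inradius = area/s = 12.969/11.5 ≈ 1.1277.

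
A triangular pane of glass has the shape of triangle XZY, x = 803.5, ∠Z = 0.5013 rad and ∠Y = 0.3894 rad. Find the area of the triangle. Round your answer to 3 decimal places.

The third angle is ∠X = π − ∠Z − ∠Y = 2.2509 rad.
Law of sines: z = x·sin Z/sin X ≈ 496.63.
Law of sines: y = x·sin Y/sin X ≈ 392.32.
Area = ½·x·z·sin Y ≈ 75745.

area ≈ 75744.662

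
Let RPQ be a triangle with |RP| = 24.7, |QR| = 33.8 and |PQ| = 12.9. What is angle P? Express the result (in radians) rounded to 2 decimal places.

By the law of cosines, cos P = (|RP|² + |PQ|² − |QR|²) / (2·|RP|·|PQ|) ≈ -0.57424, so ∠P ≈ 2.182 rad.

∠P ≈ 2.18 rad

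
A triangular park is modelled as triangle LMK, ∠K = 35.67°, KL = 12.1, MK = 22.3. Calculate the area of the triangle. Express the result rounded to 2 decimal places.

Area = ½·MK·KL·sin K ≈ 78.671.

area ≈ 78.67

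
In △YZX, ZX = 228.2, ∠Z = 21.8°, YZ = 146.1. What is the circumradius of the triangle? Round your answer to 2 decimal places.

By the law of cosines, XY² = YZ² + ZX² − 2·YZ·ZX·cos Z = 11509, so XY ≈ 107.28.
Area = ½·YZ·ZX·sin Z ≈ 6190.7.
Circumradius = XY/(2 sin Z) ≈ 144.44.

R ≈ 144.44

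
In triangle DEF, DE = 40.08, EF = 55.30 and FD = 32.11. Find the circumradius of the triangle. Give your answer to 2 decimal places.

R ≈ 28.03

By the law of cosines, cos D = (FD² + DE² − EF²) / (2·FD·DE) ≈ -0.16342, so ∠D ≈ 99.41°.
Circumradius = EF/(2 sin D) ≈ 28.027.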